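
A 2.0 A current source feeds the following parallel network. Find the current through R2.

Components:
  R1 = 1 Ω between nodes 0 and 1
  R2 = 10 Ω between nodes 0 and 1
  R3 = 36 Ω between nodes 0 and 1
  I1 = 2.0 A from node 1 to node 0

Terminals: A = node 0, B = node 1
All resistors sit directly between nodes 0 and 1, so they are in parallel and share one voltage V; the full source current 2 A splits among them.
1/R_par = 1/1 + 1/10 + 1/36 = 1.128 S  =>  R_par = 0.8867 Ω
V = I × R_par = 2 × 0.8867 = 1.773 V
I_R2 = V/R2 = 1.773/10 = 0.1773 A

Final answer: 0.1773 A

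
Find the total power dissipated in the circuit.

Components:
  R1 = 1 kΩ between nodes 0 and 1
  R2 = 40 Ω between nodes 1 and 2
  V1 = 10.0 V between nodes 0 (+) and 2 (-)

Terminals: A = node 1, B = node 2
Nodal analysis, taking node 2 as the 0 V reference.
Source V1 fixes V_0 = 10 V.
KCL at each unknown node (sum of currents leaving = 0; resistances in Ω):
  Node 1: (V_1 - 10)/1000 + (V_1 - 0)/40 = 0
Collecting terms: 0.026 × V_1 = 0.01  =>  V_1 = 0.3846 V
Power in each resistor, P = (ΔV)²/R:
  P_R1 = (10 - 0.3846)²/1000 = 0.09246 W
  P_R2 = (0.3846 - 0)²/40 = 0.003698 W
P_total = P_R1 + P_R2 = 0.09615 W

Final answer: 0.09615 W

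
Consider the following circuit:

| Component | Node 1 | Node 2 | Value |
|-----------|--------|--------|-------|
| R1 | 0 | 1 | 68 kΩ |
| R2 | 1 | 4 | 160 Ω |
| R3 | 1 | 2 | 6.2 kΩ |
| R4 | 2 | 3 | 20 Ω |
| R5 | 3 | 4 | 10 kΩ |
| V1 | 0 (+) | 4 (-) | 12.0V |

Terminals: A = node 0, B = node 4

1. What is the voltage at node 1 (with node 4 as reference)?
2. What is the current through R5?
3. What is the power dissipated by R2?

Nodal analysis, taking node 4 as the 0 V reference.
Source V1 fixes V_0 = 12 V.
KCL at each unknown node (sum of currents leaving = 0; resistances in Ω):
  Node 1: (V_1 - 12)/68000 + (V_1 - 0)/160 + (V_1 - V_2)/6200 = 0
  Node 2: (V_2 - V_1)/6200 + (V_2 - V_3)/20 = 0
  Node 3: (V_3 - V_2)/20 + (V_3 - 0)/10000 = 0
Collecting terms (coefficients in siemens):
  0.006426·V_1 - 0.0001613·V_2 = 0.0001765
  0.05016·V_2 - 0.0001613·V_1 - 0.05·V_3 = 0
  0.0501·V_3 - 0.05·V_2 = 0
Solving these 3 simultaneous equations (Gaussian elimination) gives:
  V_1 = 0.02789 V, V_2 = 0.01723 V, V_3 = 0.0172 V
Part 1:
  Read off the nodal solution: V_1 = 0.02789 V
Part 2:
  I_R5 = (V_3 - V_4)/R5 = (0.0172 - 0)/10000 = 0.00000172 A
  Magnitude: I_R5 = 0.00000172 A
Part 3:
  I_R2 = (V_1 - V_4)/R2 = (0.02789 - 0)/160 = 0.0001743 A
  P_R2 = I_R2² × R2 = (0.0001743)² × 160 = 0.000004863 W

Final answers:
1. V_1 = 0.02789 V
2. I_R5 = 1.72e-06 A
3. P_R2 = 4.863e-06 W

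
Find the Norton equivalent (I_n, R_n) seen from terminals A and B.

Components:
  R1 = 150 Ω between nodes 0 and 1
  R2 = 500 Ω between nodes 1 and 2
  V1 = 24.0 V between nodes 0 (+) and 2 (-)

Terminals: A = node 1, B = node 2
Find the Thévenin equivalent first; then I_n = V_th/R_th and R_n = R_th.
Step 1 — V_th is the open-circuit voltage V_A - V_B (nothing connected across the terminals).
Nodal analysis, taking node 2 as the 0 V reference.
Source V1 fixes V_0 = 24 V.
KCL at each unknown node (sum of currents leaving = 0; resistances in Ω):
  Node 1: (V_1 - 24)/150 + (V_1 - 0)/500 = 0
Collecting terms: 0.008667 × V_1 = 0.16  =>  V_1 = 18.46 V
V_th = V_1 - V_2 = 18.46 - 0 = 18.46 V
Step 2 — R_th: zero the source — replace V1 by a short circuit (node 2 merges into node 0) — and find the resistance seen between A (node 1) and B (node 0).
Reduce the network between node 1 (A) and node 0 (B) by series/parallel combination:
  Rp1 = R1 ‖ R2 (parallel, both between nodes 0 and 1) = 1/(1/150 + 1/500) = 115.4 Ω
R_th = 115.4 Ω
I_n = V_th/R_th = 18.46/115.4 = 0.16 A, and R_n = R_th = 115.4 Ω

Final answer: I_n = 0.16 A, R_n = 115.4 Ω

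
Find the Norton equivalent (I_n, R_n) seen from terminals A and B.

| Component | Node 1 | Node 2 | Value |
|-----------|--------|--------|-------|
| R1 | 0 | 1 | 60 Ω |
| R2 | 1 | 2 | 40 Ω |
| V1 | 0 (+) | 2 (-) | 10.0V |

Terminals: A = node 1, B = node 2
Find the Thévenin equivalent first; then I_n = V_th/R_th and R_n = R_th.
Step 1 — V_th is the open-circuit voltage V_A - V_B (nothing connected across the terminals).
Nodal analysis, taking node 2 as the 0 V reference.
Source V1 fixes V_0 = 10 V.
KCL at each unknown node (sum of currents leaving = 0; resistances in Ω):
  Node 1: (V_1 - 10)/60 + (V_1 - 0)/40 = 0
Collecting terms: 0.04167 × V_1 = 0.1667  =>  V_1 = 4 V
V_th = V_1 - V_2 = 4 - 0 = 4 V
Step 2 — R_th: zero the source — replace V1 by a short circuit (node 2 merges into node 0) — and find the resistance seen between A (node 1) and B (node 0).
Reduce the network between node 1 (A) and node 0 (B) by series/parallel combination:
  Rp1 = R1 ‖ R2 (parallel, both between nodes 0 and 1) = 1/(1/60 + 1/40) = 24 Ω
R_th = 24 Ω
I_n = V_th/R_th = 4/24 = 0.1667 A, and R_n = R_th = 24 Ω

Final answer: I_n = 0.1667 A, R_n = 24 Ω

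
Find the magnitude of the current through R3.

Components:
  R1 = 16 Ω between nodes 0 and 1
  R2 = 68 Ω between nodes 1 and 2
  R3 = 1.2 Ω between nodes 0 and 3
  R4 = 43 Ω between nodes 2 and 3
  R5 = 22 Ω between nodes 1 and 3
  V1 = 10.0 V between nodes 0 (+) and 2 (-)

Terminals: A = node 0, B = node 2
Nodal analysis, taking node 2 as the 0 V reference.
Source V1 fixes V_0 = 10 V.
KCL at each unknown node (sum of currents leaving = 0; resistances in Ω):
  Node 1: (V_1 - 10)/16 + (V_1 - 0)/68 + (V_1 - V_3)/22 = 0
  Node 3: (V_3 - 10)/1.2 + (V_3 - 0)/43 + (V_3 - V_1)/22 = 0
Collecting terms (coefficients in siemens):
  0.1227·V_1 - 0.04545·V_3 = 0.625
  0.902·V_3 - 0.04545·V_1 = 8.333
Determinant D = (0.1227)(0.902) - (-0.04545)(-0.04545) = 0.1086
V_1 = [(0.625)(0.902) - (-0.04545)(8.333)]/D = 8.681 V
V_3 = [(0.1227)(8.333) - (0.625)(-0.04545)]/D = 9.676 V
I_R3 = (V_0 - V_3)/R3 = (10 - 9.676)/1.2 = 0.2702 A
|I_R3| = 0.2702 A

Final answer: |I_R3| = 0.2702 A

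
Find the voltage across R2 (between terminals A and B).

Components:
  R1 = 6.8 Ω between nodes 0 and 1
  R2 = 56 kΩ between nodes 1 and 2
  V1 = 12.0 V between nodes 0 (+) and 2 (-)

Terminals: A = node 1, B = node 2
R1 and R2 are in series across V1 (node 0 → node 1 → node 2), and the output A–B is taken across R2, so this is a voltage divider.
Series current: I = V1/(R1 + R2) = 12/(6.8 + 56000) = 12/56010 = 0.0002143 A
V_R2 = I × R2 = V1 × R2/(R1 + R2) = 12 × 56000/56010 = 12 V

Final answer: 12 V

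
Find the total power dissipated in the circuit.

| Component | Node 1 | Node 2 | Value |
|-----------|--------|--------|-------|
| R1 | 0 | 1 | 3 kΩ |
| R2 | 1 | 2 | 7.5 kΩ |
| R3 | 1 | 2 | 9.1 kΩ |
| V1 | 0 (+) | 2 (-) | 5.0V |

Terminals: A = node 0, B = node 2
Nodal analysis, taking node 2 as the 0 V reference.
Source V1 fixes V_0 = 5 V.
KCL at each unknown node (sum of currents leaving = 0; resistances in Ω):
  Node 1: (V_1 - 5)/3000 + (V_1 - 0)/7500 + (V_1 - 0)/9100 = 0
Collecting terms: 0.0005766 × V_1 = 0.001667  =>  V_1 = 2.891 V
Power in each resistor, P = (ΔV)²/R:
  P_R1 = (5 - 2.891)²/3000 = 0.001483 W
  P_R2 = (2.891 - 0)²/7500 = 0.001114 W
  P_R3 = (2.891 - 0)²/9100 = 0.0009183 W
P_total = P_R1 + P_R2 + P_R3 = 0.003515 W

Final answer: 0.003515 W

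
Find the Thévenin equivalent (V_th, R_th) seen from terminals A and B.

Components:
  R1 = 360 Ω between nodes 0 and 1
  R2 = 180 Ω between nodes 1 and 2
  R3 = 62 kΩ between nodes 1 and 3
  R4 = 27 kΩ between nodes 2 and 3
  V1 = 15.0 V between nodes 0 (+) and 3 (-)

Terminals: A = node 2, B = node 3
Step 1 — V_th is the open-circuit voltage V_A - V_B (nothing connected across the terminals).
Nodal analysis, taking node 3 as the 0 V reference.
Source V1 fixes V_0 = 15 V.
KCL at each unknown node (sum of currents leaving = 0; resistances in Ω):
  Node 1: (V_1 - 15)/360 + (V_1 - V_2)/180 + (V_1 - 0)/62000 = 0
  Node 2: (V_2 - V_1)/180 + (V_2 - 0)/27000 = 0
Collecting terms (coefficients in siemens):
  0.008349·V_1 - 0.005556·V_2 = 0.04167
  0.005593·V_2 - 0.005556·V_1 = 0
Determinant D = (0.008349)(0.005593) - (-0.005556)(-0.005556) = 0.00001583
V_1 = [(0.04167)(0.005593) - (-0.005556)(0)]/D = 14.72 V
V_2 = [(0.008349)(0) - (0.04167)(-0.005556)]/D = 14.62 V
V_th = V_2 - V_3 = 14.62 - 0 = 14.62 V
Step 2 — R_th: zero the source — replace V1 by a short circuit (node 3 merges into node 0) — and find the resistance seen between A (node 2) and B (node 0).
Reduce the network between node 2 (A) and node 0 (B) by series/parallel combination:
  Rp1 = R1 ‖ R3 (parallel, both between nodes 0 and 1) = 1/(1/360 + 1/62000) = 357.9 Ω
  Rs1 = R2 + Rp1 (series, joined only at node 1) = 180 + 357.9 = 537.9 Ω
  Rp2 = R4 ‖ Rs1 (parallel, both between nodes 0 and 2) = 1/(1/27000 + 1/537.9) = 527.4 Ω
R_th = 527.4 Ω

Final answer: V_th = 14.62 V, R_th = 527.4 Ω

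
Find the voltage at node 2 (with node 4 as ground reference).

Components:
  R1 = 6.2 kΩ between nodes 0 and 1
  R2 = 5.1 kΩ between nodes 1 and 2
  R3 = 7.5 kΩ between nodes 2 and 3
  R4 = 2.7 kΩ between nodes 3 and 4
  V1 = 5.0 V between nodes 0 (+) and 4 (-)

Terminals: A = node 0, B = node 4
Nodal analysis, taking node 4 as the 0 V reference.
Source V1 fixes V_0 = 5 V.
KCL at each unknown node (sum of currents leaving = 0; resistances in Ω):
  Node 1: (V_1 - 5)/6200 + (V_1 - V_2)/5100 = 0
  Node 2: (V_2 - V_1)/5100 + (V_2 - V_3)/7500 = 0
  Node 3: (V_3 - V_2)/7500 + (V_3 - 0)/2700 = 0
Collecting terms (coefficients in siemens):
  0.0003574·V_1 - 0.0001961·V_2 = 0.0008065
  0.0003294·V_2 - 0.0001961·V_1 - 0.0001333·V_3 = 0
  0.0005037·V_3 - 0.0001333·V_2 = 0
Solving these 3 simultaneous equations (Gaussian elimination) gives:
  V_1 = 3.558 V, V_2 = 2.372 V, V_3 = 0.6279 V
The requested potential is V_2 = 2.372 V.

Final answer: V_2 = 2.372 V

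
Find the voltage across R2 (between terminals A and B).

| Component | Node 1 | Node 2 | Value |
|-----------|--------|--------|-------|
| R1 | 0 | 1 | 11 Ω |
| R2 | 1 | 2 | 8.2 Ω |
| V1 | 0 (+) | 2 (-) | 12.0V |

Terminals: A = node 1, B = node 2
R1 and R2 are in series across V1 (node 0 → node 1 → node 2), and the output A–B is taken across R2, so this is a voltage divider.
Series current: I = V1/(R1 + R2) = 12/(11 + 8.2) = 12/19.2 = 0.625 A
V_R2 = I × R2 = V1 × R2/(R1 + R2) = 12 × 8.2/19.2 = 5.125 V

Final answer: 5.125 V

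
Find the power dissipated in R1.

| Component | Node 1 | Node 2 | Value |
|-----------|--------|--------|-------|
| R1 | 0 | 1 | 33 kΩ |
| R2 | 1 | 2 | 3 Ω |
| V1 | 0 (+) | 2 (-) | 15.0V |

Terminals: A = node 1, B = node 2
Nodal analysis, taking node 2 as the 0 V reference.
Source V1 fixes V_0 = 15 V.
KCL at each unknown node (sum of currents leaving = 0; resistances in Ω):
  Node 1: (V_1 - 15)/33000 + (V_1 - 0)/3 = 0
Collecting terms: 0.3334 × V_1 = 0.0004545  =>  V_1 = 0.001364 V
I_R1 = (V_0 - V_1)/R1 = (15 - 0.001364)/33000 = 0.0004545 A
P_R1 = I_R1² × R1 = (0.0004545)² × 33000 = 0.006817 W

Final answer: 0.006817 W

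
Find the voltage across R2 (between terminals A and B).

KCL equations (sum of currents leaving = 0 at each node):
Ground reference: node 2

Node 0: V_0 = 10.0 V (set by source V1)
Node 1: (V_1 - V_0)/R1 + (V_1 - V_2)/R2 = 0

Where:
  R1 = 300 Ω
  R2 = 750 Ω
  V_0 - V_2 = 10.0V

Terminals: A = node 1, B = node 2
R1 and R2 are in series across V1 (node 0 → node 1 → node 2), and the output A–B is taken across R2, so this is a voltage divider.
Series current: I = V1/(R1 + R2) = 10/(300 + 750) = 10/1050 = 0.009524 A
V_R2 = I × R2 = V1 × R2/(R1 + R2) = 10 × 750/1050 = 7.143 V

Final answer: 7.143 V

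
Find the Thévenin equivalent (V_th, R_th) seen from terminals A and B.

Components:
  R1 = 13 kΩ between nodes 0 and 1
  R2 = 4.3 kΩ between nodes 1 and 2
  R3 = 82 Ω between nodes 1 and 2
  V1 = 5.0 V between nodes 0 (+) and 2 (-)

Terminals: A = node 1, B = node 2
Step 1 — V_th is the open-circuit voltage V_A - V_B (nothing connected across the terminals).
Nodal analysis, taking node 2 as the 0 V reference.
Source V1 fixes V_0 = 5 V.
KCL at each unknown node (sum of currents leaving = 0; resistances in Ω):
  Node 1: (V_1 - 5)/13000 + (V_1 - 0)/4300 + (V_1 - 0)/82 = 0
Collecting terms: 0.0125 × V_1 = 0.0003846  =>  V_1 = 0.03076 V
V_th = V_1 - V_2 = 0.03076 - 0 = 0.03076 V
Step 2 — R_th: zero the source — replace V1 by a short circuit (node 2 merges into node 0) — and find the resistance seen between A (node 1) and B (node 0).
Reduce the network between node 1 (A) and node 0 (B) by series/parallel combination:
  Rp1 = R1 ‖ R2 ‖ R3 (parallel, all between nodes 0 and 1) = 1/(1/13000 + 1/4300 + 1/82) = 79.97 Ω
R_th = 79.97 Ω

Final answer: V_th = 0.03076 V, R_th = 79.97 Ω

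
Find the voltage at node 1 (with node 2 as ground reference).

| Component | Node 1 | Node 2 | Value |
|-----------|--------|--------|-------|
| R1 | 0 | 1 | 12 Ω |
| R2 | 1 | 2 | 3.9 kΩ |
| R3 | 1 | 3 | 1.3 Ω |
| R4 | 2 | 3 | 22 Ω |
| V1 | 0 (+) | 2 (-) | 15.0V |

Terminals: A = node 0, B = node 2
Nodal analysis, taking node 2 as the 0 V reference.
Source V1 fixes V_0 = 15 V.
KCL at each unknown node (sum of currents leaving = 0; resistances in Ω):
  Node 1: (V_1 - 15)/12 + (V_1 - 0)/3900 + (V_1 - V_3)/1.3 = 0
  Node 3: (V_3 - V_1)/1.3 + (V_3 - 0)/22 = 0
Collecting terms (coefficients in siemens):
  0.8528·V_1 - 0.7692·V_3 = 1.25
  0.8147·V_3 - 0.7692·V_1 = 0
Determinant D = (0.8528)(0.8147) - (-0.7692)(-0.7692) = 0.1031
V_1 = [(1.25)(0.8147) - (-0.7692)(0)]/D = 9.881 V
V_3 = [(0.8528)(0) - (1.25)(-0.7692)]/D = 9.329 V
The requested potential is V_1 = 9.881 V.

Final answer: V_1 = 9.881 V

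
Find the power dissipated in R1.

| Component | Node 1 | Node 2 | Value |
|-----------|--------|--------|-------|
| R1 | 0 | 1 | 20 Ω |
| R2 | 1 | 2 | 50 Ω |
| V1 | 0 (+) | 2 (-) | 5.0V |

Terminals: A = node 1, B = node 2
Nodal analysis, taking node 2 as the 0 V reference.
Source V1 fixes V_0 = 5 V.
KCL at each unknown node (sum of currents leaving = 0; resistances in Ω):
  Node 1: (V_1 - 5)/20 + (V_1 - 0)/50 = 0
Collecting terms: 0.07 × V_1 = 0.25  =>  V_1 = 3.571 V
I_R1 = (V_0 - V_1)/R1 = (5 - 3.571)/20 = 0.07143 A
P_R1 = I_R1² × R1 = (0.07143)² × 20 = 0.102 W

Final answer: 0.102 W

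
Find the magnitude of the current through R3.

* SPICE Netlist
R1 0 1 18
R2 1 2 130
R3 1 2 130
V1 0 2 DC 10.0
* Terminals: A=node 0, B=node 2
Nodal analysis, taking node 2 as the 0 V reference.
Source V1 fixes V_0 = 10 V.
KCL at each unknown node (sum of currents leaving = 0; resistances in Ω):
  Node 1: (V_1 - 10)/18 + (V_1 - 0)/130 + (V_1 - 0)/130 = 0
Collecting terms: 0.07094 × V_1 = 0.5556  =>  V_1 = 7.831 V
I_R3 = (V_1 - V_2)/R3 = (7.831 - 0)/130 = 0.06024 A
|I_R3| = 0.06024 A

Final answer: |I_R3| = 0.06024 A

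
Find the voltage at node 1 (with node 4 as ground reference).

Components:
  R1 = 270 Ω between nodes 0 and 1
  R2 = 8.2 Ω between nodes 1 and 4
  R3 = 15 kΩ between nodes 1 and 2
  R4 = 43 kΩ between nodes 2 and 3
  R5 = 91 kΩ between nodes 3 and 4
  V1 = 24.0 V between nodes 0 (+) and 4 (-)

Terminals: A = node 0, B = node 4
Nodal analysis, taking node 4 as the 0 V reference.
Source V1 fixes V_0 = 24 V.
KCL at each unknown node (sum of currents leaving = 0; resistances in Ω):
  Node 1: (V_1 - 24)/270 + (V_1 - 0)/8.2 + (V_1 - V_2)/15000 = 0
  Node 2: (V_2 - V_1)/15000 + (V_2 - V_3)/43000 = 0
  Node 3: (V_3 - V_2)/43000 + (V_3 - 0)/91000 = 0
Collecting terms (coefficients in siemens):
  0.1257·V_1 - 0.00006667·V_2 = 0.08889
  0.00008992·V_2 - 0.00006667·V_1 - 0.00002326·V_3 = 0
  0.00003424·V_3 - 0.00002326·V_2 = 0
Solving these 3 simultaneous equations (Gaussian elimination) gives:
  V_1 = 0.7074 V, V_2 = 0.6362 V, V_3 = 0.432 V
The requested potential is V_1 = 0.7074 V.

Final answer: V_1 = 0.7074 V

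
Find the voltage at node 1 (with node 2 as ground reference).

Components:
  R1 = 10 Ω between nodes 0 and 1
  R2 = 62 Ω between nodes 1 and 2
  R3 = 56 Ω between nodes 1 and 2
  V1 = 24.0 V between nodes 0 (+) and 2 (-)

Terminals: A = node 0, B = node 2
Nodal analysis, taking node 2 as the 0 V reference.
Source V1 fixes V_0 = 24 V.
KCL at each unknown node (sum of currents leaving = 0; resistances in Ω):
  Node 1: (V_1 - 24)/10 + (V_1 - 0)/62 + (V_1 - 0)/56 = 0
Collecting terms: 0.134 × V_1 = 2.4  =>  V_1 = 17.91 V
The requested potential is V_1 = 17.91 V.

Final answer: V_1 = 17.91 V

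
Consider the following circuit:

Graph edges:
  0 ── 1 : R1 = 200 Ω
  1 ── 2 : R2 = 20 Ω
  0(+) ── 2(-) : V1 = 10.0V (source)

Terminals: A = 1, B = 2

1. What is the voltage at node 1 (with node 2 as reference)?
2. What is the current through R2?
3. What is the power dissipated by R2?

Nodal analysis, taking node 2 as the 0 V reference.
Source V1 fixes V_0 = 10 V.
KCL at each unknown node (sum of currents leaving = 0; resistances in Ω):
  Node 1: (V_1 - 10)/200 + (V_1 - 0)/20 = 0
Collecting terms: 0.055 × V_1 = 0.05  =>  V_1 = 0.9091 V
Part 1:
  Read off the nodal solution: V_1 = 0.9091 V
Part 2:
  I_R2 = (V_1 - V_2)/R2 = (0.9091 - 0)/20 = 0.04545 A
  Magnitude: I_R2 = 0.04545 A
Part 3:
  I_R2 = (V_1 - V_2)/R2 = (0.9091 - 0)/20 = 0.04545 A
  P_R2 = I_R2² × R2 = (0.04545)² × 20 = 0.04132 W

Final answers:
1. V_1 = 0.9091 V
2. I_R2 = 0.04545 A
3. P_R2 = 0.04132 W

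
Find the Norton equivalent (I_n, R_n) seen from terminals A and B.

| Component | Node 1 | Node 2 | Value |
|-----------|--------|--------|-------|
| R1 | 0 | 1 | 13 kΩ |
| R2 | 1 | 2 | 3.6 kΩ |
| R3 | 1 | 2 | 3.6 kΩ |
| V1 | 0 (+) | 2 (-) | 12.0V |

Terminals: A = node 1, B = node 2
Find the Thévenin equivalent first; then I_n = V_th/R_th and R_n = R_th.
Step 1 — V_th is the open-circuit voltage V_A - V_B (nothing connected across the terminals).
Nodal analysis, taking node 2 as the 0 V reference.
Source V1 fixes V_0 = 12 V.
KCL at each unknown node (sum of currents leaving = 0; resistances in Ω):
  Node 1: (V_1 - 12)/13000 + (V_1 - 0)/3600 + (V_1 - 0)/3600 = 0
Collecting terms: 0.0006325 × V_1 = 0.0009231  =>  V_1 = 1.459 V
V_th = V_1 - V_2 = 1.459 - 0 = 1.459 V
Step 2 — R_th: zero the source — replace V1 by a short circuit (node 2 merges into node 0) — and find the resistance seen between A (node 1) and B (node 0).
Reduce the network between node 1 (A) and node 0 (B) by series/parallel combination:
  Rp1 = R1 ‖ R2 ‖ R3 (parallel, all between nodes 0 and 1) = 1/(1/13000 + 1/3600 + 1/3600) = 1581 Ω
R_th = 1.581 kΩ
I_n = V_th/R_th = 1.459/1581 = 0.0009231 A, and R_n = R_th = 1.581 kΩ

Final answer: I_n = 0.0009231 A, R_n = 1.581 kΩ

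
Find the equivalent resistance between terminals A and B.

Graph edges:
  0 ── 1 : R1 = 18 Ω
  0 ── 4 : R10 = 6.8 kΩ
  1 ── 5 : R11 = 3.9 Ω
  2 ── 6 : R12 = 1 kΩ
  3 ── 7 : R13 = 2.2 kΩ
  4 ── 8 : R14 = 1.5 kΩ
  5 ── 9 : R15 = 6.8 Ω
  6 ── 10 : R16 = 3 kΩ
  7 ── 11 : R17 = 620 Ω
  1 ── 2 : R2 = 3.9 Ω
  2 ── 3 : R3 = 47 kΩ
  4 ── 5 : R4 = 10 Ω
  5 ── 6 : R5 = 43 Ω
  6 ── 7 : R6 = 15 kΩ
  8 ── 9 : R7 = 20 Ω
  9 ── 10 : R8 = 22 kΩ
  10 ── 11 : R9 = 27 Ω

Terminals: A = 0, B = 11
The network is not a plain series/parallel combination. Inject a 1 A test current into terminal A (node 0) and return it from terminal B (node 11); then R_eq = V_A / (1 A).
Nodal analysis, taking node 11 as the 0 V reference.
Current source I_test pushes 1 A into node 0 and draws it out of node 11.
KCL at each unknown node (sum of currents leaving = 0; resistances in Ω):
  Node 0: (V_0 - V_1)/18 + (V_0 - V_4)/6800 - 1 = 0
  Node 1: (V_1 - V_0)/18 + (V_1 - V_2)/3.9 + (V_1 - V_5)/3.9 = 0
  Node 2: (V_2 - V_1)/3.9 + (V_2 - V_3)/47000 + (V_2 - V_6)/1000 = 0
  Node 3: (V_3 - V_2)/47000 + (V_3 - V_7)/2200 = 0
  Node 4: (V_4 - V_0)/6800 + (V_4 - V_5)/10 + (V_4 - V_8)/1500 = 0
  Node 5: (V_5 - V_1)/3.9 + (V_5 - V_4)/10 + (V_5 - V_6)/43 + (V_5 - V_9)/6.8 = 0
  Node 6: (V_6 - V_2)/1000 + (V_6 - V_5)/43 + (V_6 - V_7)/15000 + (V_6 - V_10)/3000 = 0
  Node 7: (V_7 - V_3)/2200 + (V_7 - V_6)/15000 + (V_7 - 0)/620 = 0
  Node 8: (V_8 - V_4)/1500 + (V_8 - V_9)/20 = 0
  Node 9: (V_9 - V_5)/6.8 + (V_9 - V_8)/20 + (V_9 - V_10)/22000 = 0
  Node 10: (V_10 - V_6)/3000 + (V_10 - V_9)/22000 + (V_10 - 0)/27 = 0
Collecting terms (coefficients in siemens):
  0.0557·V_0 - 0.05556·V_1 - 0.0001471·V_4 = 1
  0.5684·V_1 - 0.05556·V_0 - 0.2564·V_2 - 0.2564·V_5 = 0
  0.2574·V_2 - 0.2564·V_1 - 0.00002128·V_3 - 0.001·V_6 = 0
  0.0004758·V_3 - 0.00002128·V_2 - 0.0004545·V_7 = 0
  0.1008·V_4 - 0.0001471·V_0 - 0.1·V_5 - 0.0006667·V_8 = 0
  0.5267·V_5 - 0.2564·V_1 - 0.1·V_4 - 0.02326·V_6 - 0.1471·V_9 = 0
  0.02466·V_6 - 0.001·V_2 - 0.02326·V_5 - 0.00006667·V_7 - 0.0003333·V_10 = 0
  0.002134·V_7 - 0.0004545·V_3 - 0.00006667·V_6 = 0
  0.05067·V_8 - 0.0006667·V_4 - 0.05·V_9 = 0
  0.1971·V_9 - 0.1471·V_5 - 0.05·V_8 - 0.00004545·V_10 = 0
  0.03742·V_10 - 0.0003333·V_6 - 0.00004545·V_9 = 0
Solving these 11 simultaneous equations (Gaussian elimination) gives:
  V_0 = 2238 V, V_1 = 2220 V, V_2 = 2219 V, V_3 = 206.3 V
  V_4 = 2216 V, V_5 = 2216 V, V_6 = 2181 V, V_7 = 112.1 V
  V_8 = 2215 V, V_9 = 2215 V, V_10 = 22.12 V
R_eq = V_0 / 1 A = 2238 Ω = 2.238 kΩ

Final answer: 2.238 kΩ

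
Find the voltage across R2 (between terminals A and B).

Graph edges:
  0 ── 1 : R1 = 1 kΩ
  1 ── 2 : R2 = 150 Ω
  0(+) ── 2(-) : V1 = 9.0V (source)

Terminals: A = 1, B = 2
R1 and R2 are in series across V1 (node 0 → node 1 → node 2), and the output A–B is taken across R2, so this is a voltage divider.
Series current: I = V1/(R1 + R2) = 9/(1000 + 150) = 9/1150 = 0.007826 A
V_R2 = I × R2 = V1 × R2/(R1 + R2) = 9 × 150/1150 = 1.174 V

Final answer: 1.174 V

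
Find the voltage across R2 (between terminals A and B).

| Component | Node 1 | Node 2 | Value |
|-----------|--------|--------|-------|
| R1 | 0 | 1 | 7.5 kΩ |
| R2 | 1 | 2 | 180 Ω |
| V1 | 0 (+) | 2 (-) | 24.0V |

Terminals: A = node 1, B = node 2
R1 and R2 are in series across V1 (node 0 → node 1 → node 2), and the output A–B is taken across R2, so this is a voltage divider.
Series current: I = V1/(R1 + R2) = 24/(7500 + 180) = 24/7680 = 0.003125 A
V_R2 = I × R2 = V1 × R2/(R1 + R2) = 24 × 180/7680 = 0.5625 V

Final answer: 0.5625 V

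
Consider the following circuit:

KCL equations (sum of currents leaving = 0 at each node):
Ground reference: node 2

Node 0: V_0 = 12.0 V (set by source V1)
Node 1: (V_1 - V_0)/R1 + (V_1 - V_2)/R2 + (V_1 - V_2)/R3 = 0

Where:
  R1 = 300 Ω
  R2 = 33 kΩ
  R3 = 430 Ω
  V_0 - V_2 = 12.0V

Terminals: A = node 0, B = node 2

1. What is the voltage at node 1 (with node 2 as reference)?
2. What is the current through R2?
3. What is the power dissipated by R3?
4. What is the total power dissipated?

Nodal analysis, taking node 2 as the 0 V reference.
Source V1 fixes V_0 = 12 V.
KCL at each unknown node (sum of currents leaving = 0; resistances in Ω):
  Node 1: (V_1 - 12)/300 + (V_1 - 0)/33000 + (V_1 - 0)/430 = 0
Collecting terms: 0.005689 × V_1 = 0.04  =>  V_1 = 7.031 V
Part 1:
  Read off the nodal solution: V_1 = 7.031 V
Part 2:
  I_R2 = (V_1 - V_2)/R2 = (7.031 - 0)/33000 = 0.0002131 A
  Magnitude: I_R2 = 0.0002131 A
Part 3:
  I_R3 = (V_1 - V_2)/R3 = (7.031 - 0)/430 = 0.01635 A
  P_R3 = I_R3² × R3 = (0.01635)² × 430 = 0.115 W
Part 4:
  Power in each resistor, P = (ΔV)²/R:
    P_R1 = (12 - 7.031)²/300 = 0.08231 W
    P_R2 = (7.031 - 0)²/33000 = 0.001498 W
    P_R3 = (7.031 - 0)²/430 = 0.115 W
  P_total = P_R1 + P_R2 + P_R3 = 0.1988 W

Final answers:
1. V_1 = 7.031 V
2. I_R2 = 0.0002131 A
3. P_R3 = 0.115 W
4. P_total = 0.1988 W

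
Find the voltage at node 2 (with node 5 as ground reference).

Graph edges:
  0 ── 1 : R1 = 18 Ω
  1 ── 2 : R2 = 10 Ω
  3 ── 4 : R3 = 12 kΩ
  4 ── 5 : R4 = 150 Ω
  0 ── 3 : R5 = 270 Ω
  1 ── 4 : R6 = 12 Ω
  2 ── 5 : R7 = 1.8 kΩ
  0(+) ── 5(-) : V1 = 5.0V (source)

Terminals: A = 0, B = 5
Nodal analysis, taking node 5 as the 0 V reference.
Source V1 fixes V_0 = 5 V.
KCL at each unknown node (sum of currents leaving = 0; resistances in Ω):
  Node 1: (V_1 - 5)/18 + (V_1 - V_2)/10 + (V_1 - V_4)/12 = 0
  Node 2: (V_2 - V_1)/10 + (V_2 - 0)/1800 = 0
  Node 3: (V_3 - V_4)/12000 + (V_3 - 5)/270 = 0
  Node 4: (V_4 - V_3)/12000 + (V_4 - 0)/150 + (V_4 - V_1)/12 = 0
Collecting terms (coefficients in siemens):
  0.2389·V_1 - 0.1·V_2 - 0.08333·V_4 = 0.2778
  0.1006·V_2 - 0.1·V_1 = 0
  0.003787·V_3 - 0.00008333·V_4 = 0.01852
  0.09008·V_4 - 0.08333·V_1 - 0.00008333·V_3 = 0
Solving these 4 simultaneous equations (Gaussian elimination) gives:
  V_1 = 4.461 V, V_2 = 4.436 V, V_3 = 4.981 V, V_4 = 4.131 V
The requested potential is V_2 = 4.436 V.

Final answer: V_2 = 4.436 V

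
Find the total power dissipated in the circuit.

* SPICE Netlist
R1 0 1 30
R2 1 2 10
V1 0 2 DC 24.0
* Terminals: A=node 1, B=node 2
Nodal analysis, taking node 2 as the 0 V reference.
Source V1 fixes V_0 = 24 V.
KCL at each unknown node (sum of currents leaving = 0; resistances in Ω):
  Node 1: (V_1 - 24)/30 + (V_1 - 0)/10 = 0
Collecting terms: 0.1333 × V_1 = 0.8  =>  V_1 = 6 V
Power in each resistor, P = (ΔV)²/R:
  P_R1 = (24 - 6)²/30 = 10.8 W
  P_R2 = (6 - 0)²/10 = 3.6 W
P_total = P_R1 + P_R2 = 14.4 W

Final answer: 14.4 W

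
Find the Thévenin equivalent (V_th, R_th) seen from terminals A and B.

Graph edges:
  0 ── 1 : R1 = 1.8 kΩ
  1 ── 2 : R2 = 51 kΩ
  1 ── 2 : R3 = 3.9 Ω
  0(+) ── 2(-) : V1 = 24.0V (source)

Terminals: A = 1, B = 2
Step 1 — V_th is the open-circuit voltage V_A - V_B (nothing connected across the terminals).
Nodal analysis, taking node 2 as the 0 V reference.
Source V1 fixes V_0 = 24 V.
KCL at each unknown node (sum of currents leaving = 0; resistances in Ω):
  Node 1: (V_1 - 24)/1800 + (V_1 - 0)/51000 + (V_1 - 0)/3.9 = 0
Collecting terms: 0.257 × V_1 = 0.01333  =>  V_1 = 0.05188 V
V_th = V_1 - V_2 = 0.05188 - 0 = 0.05188 V
Step 2 — R_th: zero the source — replace V1 by a short circuit (node 2 merges into node 0) — and find the resistance seen between A (node 1) and B (node 0).
Reduce the network between node 1 (A) and node 0 (B) by series/parallel combination:
  Rp1 = R1 ‖ R2 ‖ R3 (parallel, all between nodes 0 and 1) = 1/(1/1800 + 1/51000 + 1/3.9) = 3.891 Ω
R_th = 3.891 Ω

Final answer: V_th = 0.05188 V, R_th = 3.891 Ω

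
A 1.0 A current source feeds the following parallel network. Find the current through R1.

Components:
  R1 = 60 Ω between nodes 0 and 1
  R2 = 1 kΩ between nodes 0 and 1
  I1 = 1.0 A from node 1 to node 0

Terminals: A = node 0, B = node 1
All resistors sit directly between nodes 0 and 1, so they are in parallel and share one voltage V; the full source current 1 A splits among them.
1/R_par = 1/60 + 1/1000 = 0.01767 S  =>  R_par = 56.6 Ω
V = I × R_par = 1 × 56.6 = 56.6 V
I_R1 = V/R1 = 56.6/60 = 0.9434 A

Final answer: 0.9434 A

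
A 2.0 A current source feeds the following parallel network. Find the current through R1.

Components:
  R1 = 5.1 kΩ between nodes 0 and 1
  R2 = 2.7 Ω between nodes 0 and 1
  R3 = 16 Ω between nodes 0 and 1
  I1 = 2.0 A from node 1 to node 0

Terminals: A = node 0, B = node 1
All resistors sit directly between nodes 0 and 1, so they are in parallel and share one voltage V; the full source current 2 A splits among them.
1/R_par = 1/5100 + 1/2.7 + 1/16 = 0.4331 S  =>  R_par = 2.309 Ω
V = I × R_par = 2 × 2.309 = 4.618 V
I_R1 = V/R1 = 4.618/5100 = 0.0009055 A

Final answer: 0.0009055 A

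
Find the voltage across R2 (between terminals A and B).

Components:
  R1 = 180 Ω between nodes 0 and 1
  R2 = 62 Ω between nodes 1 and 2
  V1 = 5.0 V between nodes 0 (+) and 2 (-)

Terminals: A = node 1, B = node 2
R1 and R2 are in series across V1 (node 0 → node 1 → node 2), and the output A–B is taken across R2, so this is a voltage divider.
Series current: I = V1/(R1 + R2) = 5/(180 + 62) = 5/242 = 0.02066 A
V_R2 = I × R2 = V1 × R2/(R1 + R2) = 5 × 62/242 = 1.281 V

Final answer: 1.281 V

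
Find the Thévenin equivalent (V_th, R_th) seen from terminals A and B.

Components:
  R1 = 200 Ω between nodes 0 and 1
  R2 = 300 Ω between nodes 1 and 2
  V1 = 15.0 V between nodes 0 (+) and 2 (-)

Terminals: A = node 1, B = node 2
Step 1 — V_th is the open-circuit voltage V_A - V_B (nothing connected across the terminals).
Nodal analysis, taking node 2 as the 0 V reference.
Source V1 fixes V_0 = 15 V.
KCL at each unknown node (sum of currents leaving = 0; resistances in Ω):
  Node 1: (V_1 - 15)/200 + (V_1 - 0)/300 = 0
Collecting terms: 0.008333 × V_1 = 0.075  =>  V_1 = 9 V
V_th = V_1 - V_2 = 9 - 0 = 9 V
Step 2 — R_th: zero the source — replace V1 by a short circuit (node 2 merges into node 0) — and find the resistance seen between A (node 1) and B (node 0).
Reduce the network between node 1 (A) and node 0 (B) by series/parallel combination:
  Rp1 = R1 ‖ R2 (parallel, both between nodes 0 and 1) = 1/(1/200 + 1/300) = 120 Ω
R_th = 120 Ω

Final answer: V_th = 9 V, R_th = 120 Ω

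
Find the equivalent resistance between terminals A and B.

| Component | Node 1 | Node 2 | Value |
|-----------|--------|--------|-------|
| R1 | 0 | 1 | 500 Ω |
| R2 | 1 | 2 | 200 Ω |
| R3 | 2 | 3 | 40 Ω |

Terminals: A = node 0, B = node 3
Reduce the network between node 0 (A) and node 3 (B) by series/parallel combination:
  Rs1 = R1 + R2 (series, joined only at node 1) = 500 + 200 = 700 Ω
  Rs2 = R3 + Rs1 (series, joined only at node 2) = 40 + 700 = 740 Ω
R_eq = 740 Ω

Final answer: 740 Ω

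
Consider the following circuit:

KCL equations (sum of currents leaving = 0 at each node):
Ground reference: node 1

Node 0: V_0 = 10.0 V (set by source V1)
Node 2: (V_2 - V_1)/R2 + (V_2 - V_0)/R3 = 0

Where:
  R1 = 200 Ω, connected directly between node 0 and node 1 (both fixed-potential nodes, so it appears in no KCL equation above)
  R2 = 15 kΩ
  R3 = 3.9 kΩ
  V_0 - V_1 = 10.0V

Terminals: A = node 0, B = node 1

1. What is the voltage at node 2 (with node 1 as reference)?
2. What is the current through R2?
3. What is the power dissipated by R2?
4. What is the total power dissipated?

Nodal analysis, taking node 1 as the 0 V reference.
Source V1 fixes V_0 = 10 V.
KCL at each unknown node (sum of currents leaving = 0; resistances in Ω):
  Node 2: (V_2 - 0)/15000 + (V_2 - 10)/3900 = 0
Collecting terms: 0.0003231 × V_2 = 0.002564  =>  V_2 = 7.937 V
Part 1:
  Read off the nodal solution: V_2 = 7.937 V
Part 2:
  I_R2 = (V_1 - V_2)/R2 = (0 - 7.937)/15000 = -0.0005291 A
  Magnitude: I_R2 = 0.0005291 A
Part 3:
  I_R2 = (V_1 - V_2)/R2 = (0 - 7.937)/15000 = -0.0005291 A
  P_R2 = I_R2² × R2 = (-0.0005291)² × 15000 = 0.004199 W
Part 4:
  Power in each resistor, P = (ΔV)²/R:
    P_R1 = (10 - 0)²/200 = 0.5 W
    P_R2 = (0 - 7.937)²/15000 = 0.004199 W
    P_R3 = (10 - 7.937)²/3900 = 0.001092 W
  P_total = P_R1 + P_R2 + P_R3 = 0.5053 W

Final answers:
1. V_2 = 7.937 V
2. I_R2 = 0.0005291 A
3. P_R2 = 0.004199 W
4. P_total = 0.5053 W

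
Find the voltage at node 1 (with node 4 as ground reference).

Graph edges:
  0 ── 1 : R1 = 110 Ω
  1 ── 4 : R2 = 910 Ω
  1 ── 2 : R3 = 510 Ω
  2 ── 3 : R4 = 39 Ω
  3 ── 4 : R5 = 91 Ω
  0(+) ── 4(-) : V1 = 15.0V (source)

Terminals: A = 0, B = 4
Nodal analysis, taking node 4 as the 0 V reference.
Source V1 fixes V_0 = 15 V.
KCL at each unknown node (sum of currents leaving = 0; resistances in Ω):
  Node 1: (V_1 - 15)/110 + (V_1 - 0)/910 + (V_1 - V_2)/510 = 0
  Node 2: (V_2 - V_1)/510 + (V_2 - V_3)/39 = 0
  Node 3: (V_3 - V_2)/39 + (V_3 - 0)/91 = 0
Collecting terms (coefficients in siemens):
  0.01215·V_1 - 0.001961·V_2 = 0.1364
  0.0276·V_2 - 0.001961·V_1 - 0.02564·V_3 = 0
  0.03663·V_3 - 0.02564·V_2 = 0
Solving these 3 simultaneous equations (Gaussian elimination) gives:
  V_1 = 11.6 V, V_2 = 2.357 V, V_3 = 1.65 V
The requested potential is V_1 = 11.6 V.

Final answer: V_1 = 11.6 V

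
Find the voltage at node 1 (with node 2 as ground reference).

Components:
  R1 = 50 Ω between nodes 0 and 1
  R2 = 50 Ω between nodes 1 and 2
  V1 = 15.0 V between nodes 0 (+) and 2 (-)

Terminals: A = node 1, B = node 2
Nodal analysis, taking node 2 as the 0 V reference.
Source V1 fixes V_0 = 15 V.
KCL at each unknown node (sum of currents leaving = 0; resistances in Ω):
  Node 1: (V_1 - 15)/50 + (V_1 - 0)/50 = 0
Collecting terms: 0.04 × V_1 = 0.3  =>  V_1 = 7.5 V
The requested potential is V_1 = 7.5 V.

Final answer: V_1 = 7.5 V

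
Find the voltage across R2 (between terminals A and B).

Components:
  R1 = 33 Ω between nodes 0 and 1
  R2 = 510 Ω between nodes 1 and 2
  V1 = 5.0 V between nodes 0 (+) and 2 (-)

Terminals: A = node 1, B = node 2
R1 and R2 are in series across V1 (node 0 → node 1 → node 2), and the output A–B is taken across R2, so this is a voltage divider.
Series current: I = V1/(R1 + R2) = 5/(33 + 510) = 5/543 = 0.009208 A
V_R2 = I × R2 = V1 × R2/(R1 + R2) = 5 × 510/543 = 4.696 V

Final answer: 4.696 V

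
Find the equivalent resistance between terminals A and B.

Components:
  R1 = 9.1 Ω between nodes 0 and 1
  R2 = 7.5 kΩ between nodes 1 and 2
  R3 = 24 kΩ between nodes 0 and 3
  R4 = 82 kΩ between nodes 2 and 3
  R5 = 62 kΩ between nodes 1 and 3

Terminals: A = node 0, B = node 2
The network is not a plain series/parallel combination. Inject a 1 A test current into terminal A (node 0) and return it from terminal B (node 2); then R_eq = V_A / (1 A).
Nodal analysis, taking node 2 as the 0 V reference.
Current source I_test pushes 1 A into node 0 and draws it out of node 2.
KCL at each unknown node (sum of currents leaving = 0; resistances in Ω):
  Node 0: (V_0 - V_1)/9.1 + (V_0 - V_3)/24000 - 1 = 0
  Node 1: (V_1 - V_0)/9.1 + (V_1 - 0)/7500 + (V_1 - V_3)/62000 = 0
  Node 3: (V_3 - V_0)/24000 + (V_3 - V_1)/62000 + (V_3 - 0)/82000 = 0
Collecting terms (coefficients in siemens):
  0.1099·V_0 - 0.1099·V_1 - 0.00004167·V_3 = 1
  0.11·V_1 - 0.1099·V_0 - 0.00001613·V_3 = 0
  0.00006999·V_3 - 0.00004167·V_0 - 0.00001613·V_1 = 0
Solving these 3 simultaneous equations (Gaussian elimination) gives:
  V_0 = 6982 V, V_1 = 6973 V, V_3 = 5763 V
R_eq = V_0 / 1 A = 6982 Ω = 6.982 kΩ

Final answer: 6.982 kΩ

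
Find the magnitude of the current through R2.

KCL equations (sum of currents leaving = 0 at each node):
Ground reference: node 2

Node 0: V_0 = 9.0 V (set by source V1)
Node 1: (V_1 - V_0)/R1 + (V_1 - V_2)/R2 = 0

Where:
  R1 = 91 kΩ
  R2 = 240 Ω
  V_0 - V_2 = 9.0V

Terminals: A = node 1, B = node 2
Nodal analysis, taking node 2 as the 0 V reference.
Source V1 fixes V_0 = 9 V.
KCL at each unknown node (sum of currents leaving = 0; resistances in Ω):
  Node 1: (V_1 - 9)/91000 + (V_1 - 0)/240 = 0
Collecting terms: 0.004178 × V_1 = 0.0000989  =>  V_1 = 0.02367 V
I_R2 = (V_1 - V_2)/R2 = (0.02367 - 0)/240 = 0.00009864 A
|I_R2| = 0.00009864 A

Final answer: |I_R2| = 9.864e-05 A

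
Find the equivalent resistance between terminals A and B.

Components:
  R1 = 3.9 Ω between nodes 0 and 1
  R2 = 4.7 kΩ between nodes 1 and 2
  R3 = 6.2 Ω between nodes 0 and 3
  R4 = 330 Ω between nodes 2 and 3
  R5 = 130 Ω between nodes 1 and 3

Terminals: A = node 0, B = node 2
The network is not a plain series/parallel combination. Inject a 1 A test current into terminal A (node 0) and return it from terminal B (node 2); then R_eq = V_A / (1 A).
Nodal analysis, taking node 2 as the 0 V reference.
Current source I_test pushes 1 A into node 0 and draws it out of node 2.
KCL at each unknown node (sum of currents leaving = 0; resistances in Ω):
  Node 0: (V_0 - V_1)/3.9 + (V_0 - V_3)/6.2 - 1 = 0
  Node 1: (V_1 - V_0)/3.9 + (V_1 - 0)/4700 + (V_1 - V_3)/130 = 0
  Node 3: (V_3 - V_0)/6.2 + (V_3 - V_1)/130 + (V_3 - 0)/330 = 0
Collecting terms (coefficients in siemens):
  0.4177·V_0 - 0.2564·V_1 - 0.1613·V_3 = 1
  0.2643·V_1 - 0.2564·V_0 - 0.007692·V_3 = 0
  0.172·V_3 - 0.1613·V_0 - 0.007692·V_1 = 0
Solving these 3 simultaneous equations (Gaussian elimination) gives:
  V_0 = 313.6 V, V_1 = 313.1 V, V_3 = 308 V
R_eq = V_0 / 1 A = 313.6 Ω

Final answer: 313.6 Ω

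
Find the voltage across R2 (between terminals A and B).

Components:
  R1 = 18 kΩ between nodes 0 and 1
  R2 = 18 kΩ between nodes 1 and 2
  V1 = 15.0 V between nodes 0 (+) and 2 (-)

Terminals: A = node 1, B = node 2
R1 and R2 are in series across V1 (node 0 → node 1 → node 2), and the output A–B is taken across R2, so this is a voltage divider.
Series current: I = V1/(R1 + R2) = 15/(18000 + 18000) = 15/36000 = 0.0004167 A
V_R2 = I × R2 = V1 × R2/(R1 + R2) = 15 × 18000/36000 = 7.5 V

Final answer: 7.5 V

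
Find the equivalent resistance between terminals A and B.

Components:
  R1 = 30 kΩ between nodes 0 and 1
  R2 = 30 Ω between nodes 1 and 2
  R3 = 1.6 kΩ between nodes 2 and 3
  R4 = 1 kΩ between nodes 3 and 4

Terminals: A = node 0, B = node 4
Reduce the network between node 0 (A) and node 4 (B) by series/parallel combination:
  Rs1 = R1 + R2 (series, joined only at node 1) = 30000 + 30 = 30030 Ω
  Rs2 = R3 + Rs1 (series, joined only at node 2) = 1600 + 30030 = 31630 Ω
  Rs3 = R4 + Rs2 (series, joined only at node 3) = 1000 + 31630 = 32630 Ω
R_eq = 32.63 kΩ

Final answer: 32.63 kΩ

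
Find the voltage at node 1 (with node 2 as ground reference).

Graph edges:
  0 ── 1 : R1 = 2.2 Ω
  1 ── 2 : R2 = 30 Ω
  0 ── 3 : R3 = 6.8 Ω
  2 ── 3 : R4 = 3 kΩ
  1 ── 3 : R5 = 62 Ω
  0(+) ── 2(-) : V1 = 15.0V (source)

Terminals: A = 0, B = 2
Nodal analysis, taking node 2 as the 0 V reference.
Source V1 fixes V_0 = 15 V.
KCL at each unknown node (sum of currents leaving = 0; resistances in Ω):
  Node 1: (V_1 - 15)/2.2 + (V_1 - 0)/30 + (V_1 - V_3)/62 = 0
  Node 3: (V_3 - 15)/6.8 + (V_3 - 0)/3000 + (V_3 - V_1)/62 = 0
Collecting terms (coefficients in siemens):
  0.504·V_1 - 0.01613·V_3 = 6.818
  0.1635·V_3 - 0.01613·V_1 = 2.206
Determinant D = (0.504)(0.1635) - (-0.01613)(-0.01613) = 0.08216
V_1 = [(6.818)(0.1635) - (-0.01613)(2.206)]/D = 14 V
V_3 = [(0.504)(2.206) - (6.818)(-0.01613)]/D = 14.87 V
The requested potential is V_1 = 14 V.

Final answer: V_1 = 14 V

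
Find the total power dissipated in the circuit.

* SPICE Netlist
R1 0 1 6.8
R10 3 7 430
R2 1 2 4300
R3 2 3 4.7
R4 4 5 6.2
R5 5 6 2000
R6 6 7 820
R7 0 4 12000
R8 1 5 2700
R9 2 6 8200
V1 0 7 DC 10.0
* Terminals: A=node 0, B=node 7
Nodal analysis, taking node 7 as the 0 V reference.
Source V1 fixes V_0 = 10 V.
KCL at each unknown node (sum of currents leaving = 0; resistances in Ω):
  Node 1: (V_1 - 10)/6.8 + (V_1 - V_2)/4300 + (V_1 - V_5)/2700 = 0
  Node 2: (V_2 - V_1)/4300 + (V_2 - V_3)/4.7 + (V_2 - V_6)/8200 = 0
  Node 3: (V_3 - V_2)/4.7 + (V_3 - 0)/430 = 0
  Node 4: (V_4 - V_5)/6.2 + (V_4 - 10)/12000 = 0
  Node 5: (V_5 - V_4)/6.2 + (V_5 - V_6)/2000 + (V_5 - V_1)/2700 = 0
  Node 6: (V_6 - V_5)/2000 + (V_6 - 0)/820 + (V_6 - V_2)/8200 = 0
Collecting terms (coefficients in siemens):
  0.1477·V_1 - 0.0002326·V_2 - 0.0003704·V_5 = 1.471
  0.2131·V_2 - 0.0002326·V_1 - 0.2128·V_3 - 0.000122·V_6 = 0
  0.2151·V_3 - 0.2128·V_2 = 0
  0.1614·V_4 - 0.1613·V_5 = 0.0008333
  0.1622·V_5 - 0.0003704·V_1 - 0.1613·V_4 - 0.0005·V_6 = 0
  0.001841·V_6 - 0.000122·V_2 - 0.0005·V_5 = 0
Solving these 6 simultaneous equations (Gaussian elimination) gives:
  V_1 = 9.975 V, V_2 = 0.9461 V, V_3 = 0.9359 V, V_4 = 5.576 V
  V_5 = 5.573 V, V_6 = 1.576 V
Power in each resistor, P = (ΔV)²/R:
  P_R1 = (10 - 9.975)²/6.8 = 0.00009459 W
  P_R2 = (9.975 - 0.9461)²/4300 = 0.01896 W
  P_R3 = (0.9461 - 0.9359)²/4.7 = 0.00002226 W
  P_R4 = (5.576 - 5.573)²/6.2 = 0.0000008428 W
  P_R5 = (5.573 - 1.576)²/2000 = 0.00799 W
  P_R6 = (1.576 - 0)²/820 = 0.003029 W
  P_R7 = (10 - 5.576)²/12000 = 0.001631 W
  P_R8 = (9.975 - 5.573)²/2700 = 0.007174 W
  P_R9 = (0.9461 - 1.576)²/8200 = 0.00004838 W
  P_R10 = (0.9359 - 0)²/430 = 0.002037 W
P_total = P_R1 + P_R2 + P_R3 + P_R4 + P_R5 + P_R6 + P_R7 + P_R8 + P_R9 + P_R10 = 0.04098 W

Final answer: 0.04098 W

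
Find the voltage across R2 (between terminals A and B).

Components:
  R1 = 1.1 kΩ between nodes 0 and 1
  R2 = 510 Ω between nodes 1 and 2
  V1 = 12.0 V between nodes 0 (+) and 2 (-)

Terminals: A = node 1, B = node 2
R1 and R2 are in series across V1 (node 0 → node 1 → node 2), and the output A–B is taken across R2, so this is a voltage divider.
Series current: I = V1/(R1 + R2) = 12/(1100 + 510) = 12/1610 = 0.007453 A
V_R2 = I × R2 = V1 × R2/(R1 + R2) = 12 × 510/1610 = 3.801 V

Final answer: 3.801 V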